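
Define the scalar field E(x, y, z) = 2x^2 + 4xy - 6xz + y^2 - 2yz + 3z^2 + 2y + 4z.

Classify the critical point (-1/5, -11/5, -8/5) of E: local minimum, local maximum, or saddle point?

The Hessian is constant: H = [[4, 4, -6], [4, 2, -2], [-6, -2, 6]].
Leading principal minors: Δ₁ = 4, Δ₂ = -8, Δ₃ = -40.
The minors fit neither the all-positive nor the alternating-sign pattern, so H is indefinite: a saddle point.

saddle point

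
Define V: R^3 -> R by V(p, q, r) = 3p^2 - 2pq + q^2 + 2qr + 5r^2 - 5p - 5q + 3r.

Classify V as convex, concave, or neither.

V is quadratic, so its Hessian is the constant matrix H = [[6, -2, 0], [-2, 2, 2], [0, 2, 10]].
Leading principal minors: 6, 8, 56.
All positive ⇒ H ≻ 0 ⇒ convex.

convex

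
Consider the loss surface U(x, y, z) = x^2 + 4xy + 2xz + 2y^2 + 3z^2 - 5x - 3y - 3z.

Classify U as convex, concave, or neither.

U is quadratic, so its Hessian is the constant matrix H = [[2, 4, 2], [4, 4, 0], [2, 0, 6]].
Leading principal minors: 2, -8, -64.
Neither pattern holds ⇒ H is indefinite ⇒ neither convex nor concave.

neither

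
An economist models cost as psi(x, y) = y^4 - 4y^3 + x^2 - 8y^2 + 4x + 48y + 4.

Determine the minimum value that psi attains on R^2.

-80

psi(x,y) separates as P(x) + Q(y) + 4, so its minimum is min P + min Q + 4.
P'(x) = 2x + 4 vanishes at x ∈ {-2}; Q'(y) = 4(y - 3)(y - 2)(y + 2) vanishes at y ∈ {-2, 2, 3}.
Local minima of P (where P''>0): P(-2)=-4. Local minima of Q: Q(-2)=-80, Q(3)=45.
So the global minimum of psi is P(-2) + Q(-2) + 4 = -4 − 80 + 4 = -80, attained at (-2, -2).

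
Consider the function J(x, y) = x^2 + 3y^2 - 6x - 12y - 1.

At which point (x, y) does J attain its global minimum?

J(x,y) separates as P(x) + Q(y) − 1, so its minimum is min P + min Q − 1.
P'(x) = 2x - 6 vanishes at x ∈ {3}; Q'(y) = 6y - 12 vanishes at y ∈ {2}.
Local minima of P (where P''>0): P(3)=-9. Local minima of Q: Q(2)=-12.
So the global minimum of J is P(3) + Q(2) − 1 = -9 − 12 − 1 = -22, attained at (3, 2).

(3, 2)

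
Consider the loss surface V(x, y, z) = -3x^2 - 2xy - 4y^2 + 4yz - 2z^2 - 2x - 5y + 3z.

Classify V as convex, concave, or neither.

V is quadratic, so its Hessian is the constant matrix H = [[-6, -2, 0], [-2, -8, 4], [0, 4, -4]].
Leading principal minors: -6, 44, -80.
Signs alternate −, +, − ⇒ H ≺ 0 ⇒ concave.

concave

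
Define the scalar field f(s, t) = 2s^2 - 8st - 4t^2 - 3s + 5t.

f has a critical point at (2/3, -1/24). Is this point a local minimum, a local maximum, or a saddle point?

saddle point

The Hessian of f is constant: H = [[4, -8], [-8, -8]].
det(H) = 4·(-8) − (-8)² = -96.
Since det(H) < 0, H is indefinite and the critical point is a saddle point.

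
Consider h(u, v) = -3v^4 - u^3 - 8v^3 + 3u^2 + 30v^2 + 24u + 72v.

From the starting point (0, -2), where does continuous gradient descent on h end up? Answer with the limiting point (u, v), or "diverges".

h is separable, so gradient descent decouples: u follows -∂h/∂u, v follows -∂h/∂v.
∂h/∂u = -3(u - 4)(u + 2); at u=0 this is 24, so u decreases.
∂h/∂v = -12(v - 2)(v + 1)(v + 3); at v=-2 this is -48, so v increases.
u converges to its nearest critical value -2 (a local min of the u-part); v converges to -1. The iterate converges to (-2, -1).

(-2, -1)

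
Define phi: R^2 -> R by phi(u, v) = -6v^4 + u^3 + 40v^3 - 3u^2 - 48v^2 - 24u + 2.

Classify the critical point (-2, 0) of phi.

local maximum

The mixed partial ∂²phi/∂u∂v is 0, so the Hessian at any point is diag(phi_uu, phi_vv) = diag(6(u - 1), 24(-3v^2 + 10v - 4)).
At (-2, 0): H = diag(-18, -96).
Both eigenvalues are negative, so H is negative definite: a local maximum.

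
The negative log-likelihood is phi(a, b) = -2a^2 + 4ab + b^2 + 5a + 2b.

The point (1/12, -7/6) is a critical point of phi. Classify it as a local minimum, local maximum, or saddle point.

saddle point

The Hessian of phi is constant: H = [[-4, 4], [4, 2]].
det(H) = (-4)·2 − 4² = -24.
Since det(H) < 0, H is indefinite and the critical point is a saddle point.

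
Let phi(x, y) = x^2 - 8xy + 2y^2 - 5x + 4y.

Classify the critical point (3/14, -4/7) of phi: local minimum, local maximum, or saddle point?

saddle point

The Hessian of phi is constant: H = [[2, -8], [-8, 4]].
det(H) = 2·4 − (-8)² = -56.
Since det(H) < 0, H is indefinite and the critical point is a saddle point.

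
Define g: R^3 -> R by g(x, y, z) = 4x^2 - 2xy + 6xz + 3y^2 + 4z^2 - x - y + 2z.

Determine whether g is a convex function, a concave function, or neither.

convex

g is quadratic, so its Hessian is the constant matrix H = [[8, -2, 6], [-2, 6, 0], [6, 0, 8]].
Leading principal minors: 8, 44, 136.
All positive ⇒ H ≻ 0 ⇒ convex.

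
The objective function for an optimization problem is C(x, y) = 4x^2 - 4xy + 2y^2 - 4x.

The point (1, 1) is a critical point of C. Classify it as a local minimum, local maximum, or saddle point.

local minimum

The Hessian of C is constant: H = [[8, -4], [-4, 4]].
det(H) = 8·4 − (-4)² = 16.
det(H) > 0 and tr(H) = 12 > 0, so H is positive definite and the point is a local minimum.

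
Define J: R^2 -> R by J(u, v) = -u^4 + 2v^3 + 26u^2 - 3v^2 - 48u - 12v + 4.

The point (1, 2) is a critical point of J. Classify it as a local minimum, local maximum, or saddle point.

The mixed partial ∂²J/∂u∂v is 0, so the Hessian at any point is diag(J_uu, J_vv) = diag(4(-3u^2 + 13), 6(2v - 1)).
At (1, 2): H = diag(40, 18).
Both eigenvalues are positive, so H is positive definite: a local minimum.

local minimum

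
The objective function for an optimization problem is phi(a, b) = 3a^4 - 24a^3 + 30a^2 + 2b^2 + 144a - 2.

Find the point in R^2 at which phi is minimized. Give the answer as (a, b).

(-1, 0)

phi(a,b) separates as P(a) + Q(b) − 2, so its minimum is min P + min Q − 2.
P'(a) = 12(a - 4)(a - 3)(a + 1) vanishes at a ∈ {-1, 3, 4}; Q'(b) = 4b vanishes at b ∈ {0}.
Local minima of P (where P''>0): P(-1)=-87, P(4)=288. Local minima of Q: Q(0)=0.
So the global minimum of phi is P(-1) + Q(0) − 2 = -87 + 0 − 2 = -89, attained at (-1, 0).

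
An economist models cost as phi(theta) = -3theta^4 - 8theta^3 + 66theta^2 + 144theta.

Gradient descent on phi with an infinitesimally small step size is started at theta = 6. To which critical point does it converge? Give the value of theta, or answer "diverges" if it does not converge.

diverges

phi'(theta) = -12(theta - 3)(theta + 1)(theta + 4), so phi'(6) = -2520.
Gradient descent moves in the -phi' direction, i.e. theta is increasing.
There is no critical point above theta=6, and phi' keeps the same sign, so the iterate runs off to +∞.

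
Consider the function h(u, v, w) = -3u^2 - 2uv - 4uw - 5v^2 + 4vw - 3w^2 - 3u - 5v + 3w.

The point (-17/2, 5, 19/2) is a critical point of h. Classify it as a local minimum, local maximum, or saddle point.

The Hessian is constant: H = [[-6, -2, -4], [-2, -10, 4], [-4, 4, -6]].
Leading principal minors: Δ₁ = -6, Δ₂ = 56, Δ₃ = -16.
The minors alternate sign starting negative (−, +, −), so H is negative definite: a local maximum.

local maximum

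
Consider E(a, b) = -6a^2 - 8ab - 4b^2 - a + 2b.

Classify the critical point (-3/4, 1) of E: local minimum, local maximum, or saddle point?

local maximum

The Hessian of E is constant: H = [[-12, -8], [-8, -8]].
det(H) = (-12)·(-8) − (-8)² = 32.
det(H) > 0 and tr(H) = -20 < 0, so H is negative definite and the point is a local maximum.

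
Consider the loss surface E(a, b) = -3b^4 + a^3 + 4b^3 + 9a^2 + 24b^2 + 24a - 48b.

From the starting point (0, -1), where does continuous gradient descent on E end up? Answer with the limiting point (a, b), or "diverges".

(-2, 1)

E is separable, so gradient descent decouples: a follows -∂E/∂a, b follows -∂E/∂b.
∂E/∂a = 3(a + 2)(a + 4); at a=0 this is 24, so a decreases.
∂E/∂b = -12(b - 2)(b - 1)(b + 2); at b=-1 this is -72, so b increases.
a converges to its nearest critical value -2 (a local min of the a-part); b converges to 1. The iterate converges to (-2, 1).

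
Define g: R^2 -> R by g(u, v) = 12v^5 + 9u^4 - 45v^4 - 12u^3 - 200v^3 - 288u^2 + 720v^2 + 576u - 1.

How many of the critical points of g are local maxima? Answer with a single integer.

g separates as a function of u plus a function of v, so ∇g=0 decouples.
∂g/∂u = 36(u - 4)(u - 1)(u + 4) = 0 at u ∈ {-4, 1, 4}; ∂g/∂v = 60v(v - 4)(v - 2)(v + 3) = 0 at v ∈ {-3, 0, 2, 4}.
The Hessian is diagonal: diag(g_uu, g_vv). Second derivatives: g_uu(-4)=1440, g_uu(1)=-540, g_uu(4)=864; g_vv(-3)=-6300, g_vv(0)=1440, g_vv(2)=-1200, g_vv(4)=3360.
Local maxima occur where both diagonal entries negative: (1, -3), (1, 2). Count: 2.

2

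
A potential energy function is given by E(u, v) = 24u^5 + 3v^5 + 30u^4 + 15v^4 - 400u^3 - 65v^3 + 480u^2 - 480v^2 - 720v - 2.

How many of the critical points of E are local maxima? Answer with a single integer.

4

E separates as a function of u plus a function of v, so ∇E=0 decouples.
∂E/∂u = 120u(u - 2)(u - 1)(u + 4) = 0 at u ∈ {-4, 0, 1, 2}; ∂E/∂v = 15(v - 4)(v + 1)(v + 3)(v + 4) = 0 at v ∈ {-4, -3, -1, 4}.
The Hessian is diagonal: diag(E_uu, E_vv). Second derivatives: E_uu(-4)=-14400, E_uu(0)=960, E_uu(1)=-600, E_uu(2)=1440; E_vv(-4)=-360, E_vv(-3)=210, E_vv(-1)=-450, E_vv(4)=4200.
Local maxima occur where both diagonal entries negative: (-4, -4), (-4, -1), (1, -4), (1, -1). Count: 4.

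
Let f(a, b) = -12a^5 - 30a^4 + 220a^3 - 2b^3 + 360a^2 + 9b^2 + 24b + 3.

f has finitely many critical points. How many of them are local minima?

f separates as a function of a plus a function of b, so ∇f=0 decouples.
∂f/∂a = -60a(a - 3)(a + 1)(a + 4) = 0 at a ∈ {-4, -1, 0, 3}; ∂f/∂b = -6(b - 4)(b + 1) = 0 at b ∈ {-1, 4}.
The Hessian is diagonal: diag(f_aa, f_bb). Second derivatives: f_aa(-4)=5040, f_aa(-1)=-720, f_aa(0)=720, f_aa(3)=-5040; f_bb(-1)=30, f_bb(4)=-30.
Local minima occur where both diagonal entries positive: (-4, -1), (0, -1). Count: 2.

2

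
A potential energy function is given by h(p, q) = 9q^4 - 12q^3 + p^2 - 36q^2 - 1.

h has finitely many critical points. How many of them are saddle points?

h separates as a function of p plus a function of q, so ∇h=0 decouples.
∂h/∂p = 2p = 0 at p ∈ {0}; ∂h/∂q = 36q(q - 2)(q + 1) = 0 at q ∈ {-1, 0, 2}.
The Hessian is diagonal: diag(h_pp, h_qq). Second derivatives: h_pp(0)=2; h_qq(-1)=108, h_qq(0)=-72, h_qq(2)=216.
Saddle points occur where the two diagonal entries have opposite signs: (0, 0). Count: 1.

1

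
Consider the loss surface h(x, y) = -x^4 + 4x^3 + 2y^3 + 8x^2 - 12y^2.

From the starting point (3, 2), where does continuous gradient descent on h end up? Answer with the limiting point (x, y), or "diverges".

h is separable, so gradient descent decouples: x follows -∂h/∂x, y follows -∂h/∂y.
∂h/∂x = -4x(x - 4)(x + 1); at x=3 this is 48, so x decreases.
∂h/∂y = 6y(y - 4); at y=2 this is -24, so y increases.
x converges to its nearest critical value 0 (a local min of the x-part); y converges to 4. The iterate converges to (0, 4).

(0, 4)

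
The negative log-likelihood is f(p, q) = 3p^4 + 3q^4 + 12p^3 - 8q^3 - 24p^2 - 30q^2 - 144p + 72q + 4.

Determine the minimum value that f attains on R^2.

-388

f(p,q) separates as A(p) + B(q) + 4, so its minimum is min A + min B + 4.
A'(p) = 12(p - 2)(p + 2)(p + 3) vanishes at p ∈ {-3, -2, 2}; B'(q) = 12(q - 3)(q - 1)(q + 2) vanishes at q ∈ {-2, 1, 3}.
Local minima of A (where A''>0): A(-3)=135, A(2)=-240. Local minima of B: B(-2)=-152, B(3)=-27.
So the global minimum of f is A(2) + B(-2) + 4 = -240 − 152 + 4 = -388, attained at (2, -2).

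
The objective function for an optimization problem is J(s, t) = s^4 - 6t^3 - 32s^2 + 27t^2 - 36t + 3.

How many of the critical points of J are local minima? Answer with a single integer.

J separates as a function of s plus a function of t, so ∇J=0 decouples.
∂J/∂s = 4s(s - 4)(s + 4) = 0 at s ∈ {-4, 0, 4}; ∂J/∂t = -18(t - 2)(t - 1) = 0 at t ∈ {1, 2}.
The Hessian is diagonal: diag(J_ss, J_tt). Second derivatives: J_ss(-4)=128, J_ss(0)=-64, J_ss(4)=128; J_tt(1)=18, J_tt(2)=-18.
Local minima occur where both diagonal entries positive: (-4, 1), (4, 1). Count: 2.

2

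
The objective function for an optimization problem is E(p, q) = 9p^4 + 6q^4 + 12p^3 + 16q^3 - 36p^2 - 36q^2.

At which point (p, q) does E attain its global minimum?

(-2, -3)

E(p,q) separates as A(p) + B(q), so its minimum is min A + min B.
A'(p) = 36p(p - 1)(p + 2) vanishes at p ∈ {-2, 0, 1}; B'(q) = 24q(q - 1)(q + 3) vanishes at q ∈ {-3, 0, 1}.
Local minima of A (where A''>0): A(-2)=-96, A(1)=-15. Local minima of B: B(-3)=-270, B(1)=-14.
So the global minimum of E is A(-2) + B(-3) = -96 − 270 = -366, attained at (-2, -3).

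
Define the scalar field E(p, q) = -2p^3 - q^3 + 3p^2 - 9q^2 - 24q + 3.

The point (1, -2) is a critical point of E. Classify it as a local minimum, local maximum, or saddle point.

local maximum

The mixed partial ∂²E/∂p∂q is 0, so the Hessian at any point is diag(E_pp, E_qq) = diag(6(-2p + 1), -6(q + 3)).
At (1, -2): H = diag(-6, -6).
Both eigenvalues are negative, so H is negative definite: a local maximum.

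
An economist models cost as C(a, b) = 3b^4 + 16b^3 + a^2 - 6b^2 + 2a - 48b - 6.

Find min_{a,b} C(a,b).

-167

C(a,b) separates as P(a) + Q(b) − 6, so its minimum is min P + min Q − 6.
P'(a) = 2a + 2 vanishes at a ∈ {-1}; Q'(b) = 12(b - 1)(b + 1)(b + 4) vanishes at b ∈ {-4, -1, 1}.
Local minima of P (where P''>0): P(-1)=-1. Local minima of Q: Q(-4)=-160, Q(1)=-35.
So the global minimum of C is P(-1) + Q(-4) − 6 = -1 − 160 − 6 = -167, attained at (-1, -4).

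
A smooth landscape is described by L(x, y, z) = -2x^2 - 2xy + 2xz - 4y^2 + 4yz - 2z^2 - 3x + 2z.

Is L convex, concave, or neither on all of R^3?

concave

L is quadratic, so its Hessian is the constant matrix H = [[-4, -2, 2], [-2, -8, 4], [2, 4, -4]].
Leading principal minors: -4, 28, -48.
Signs alternate −, +, − ⇒ H ≺ 0 ⇒ concave.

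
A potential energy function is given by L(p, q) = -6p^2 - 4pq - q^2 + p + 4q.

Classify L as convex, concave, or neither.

L is quadratic, so its Hessian is the constant matrix H = [[-12, -4], [-4, -2]].
det(H) = 8, tr(H) = -14.
det(H) > 0 and tr(H) < 0, so H is negative definite everywhere: concave.

concave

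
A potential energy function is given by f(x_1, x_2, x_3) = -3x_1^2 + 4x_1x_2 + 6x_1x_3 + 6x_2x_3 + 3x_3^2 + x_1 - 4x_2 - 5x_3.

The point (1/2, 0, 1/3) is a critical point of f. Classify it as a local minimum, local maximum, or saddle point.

saddle point

The Hessian is constant: H = [[-6, 4, 6], [4, 0, 6], [6, 6, 6]].
Leading principal minors: Δ₁ = -6, Δ₂ = -16, Δ₃ = 408.
The minors fit neither the all-positive nor the alternating-sign pattern, so H is indefinite: a saddle point.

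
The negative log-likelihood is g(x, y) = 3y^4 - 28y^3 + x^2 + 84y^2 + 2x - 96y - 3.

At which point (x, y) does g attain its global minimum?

g(x,y) separates as P(x) + Q(y) − 3, so its minimum is min P + min Q − 3.
P'(x) = 2x + 2 vanishes at x ∈ {-1}; Q'(y) = 12(y - 4)(y - 2)(y - 1) vanishes at y ∈ {1, 2, 4}.
Local minima of P (where P''>0): P(-1)=-1. Local minima of Q: Q(1)=-37, Q(4)=-64.
So the global minimum of g is P(-1) + Q(4) − 3 = -1 − 64 − 3 = -68, attained at (-1, 4).

(-1, 4)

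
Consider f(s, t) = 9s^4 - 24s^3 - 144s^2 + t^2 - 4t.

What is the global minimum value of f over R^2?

f(s,t) separates as P(s) + Q(t), so its minimum is min P + min Q.
P'(s) = 36s(s - 4)(s + 2) vanishes at s ∈ {-2, 0, 4}; Q'(t) = 2(t - 2) vanishes at t ∈ {2}.
Local minima of P (where P''>0): P(-2)=-240, P(4)=-1536. Local minima of Q: Q(2)=-4.
So the global minimum of f is P(4) + Q(2) = -1536 − 4 = -1540, attained at (4, 2).

-1540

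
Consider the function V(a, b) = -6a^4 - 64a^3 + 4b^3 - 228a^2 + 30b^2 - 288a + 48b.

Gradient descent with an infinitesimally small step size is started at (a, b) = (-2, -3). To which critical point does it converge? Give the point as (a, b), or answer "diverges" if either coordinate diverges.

V is separable, so gradient descent decouples: a follows -∂V/∂a, b follows -∂V/∂b.
∂V/∂a = -24(a + 1)(a + 3)(a + 4); at a=-2 this is 48, so a decreases.
∂V/∂b = 12(b + 1)(b + 4); at b=-3 this is -24, so b increases.
a converges to its nearest critical value -3 (a local min of the a-part); b converges to -1. The iterate converges to (-3, -1).

(-3, -1)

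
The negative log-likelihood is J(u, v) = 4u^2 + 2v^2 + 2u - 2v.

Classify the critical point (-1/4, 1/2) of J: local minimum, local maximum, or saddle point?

The Hessian of J is constant: H = [[8, 0], [0, 4]].
det(H) = 8·4 − 0² = 32.
det(H) > 0 and tr(H) = 12 > 0, so H is positive definite and the point is a local minimum.

local minimum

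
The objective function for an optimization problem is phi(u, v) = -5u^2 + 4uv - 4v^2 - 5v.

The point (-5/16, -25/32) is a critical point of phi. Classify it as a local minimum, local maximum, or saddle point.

The Hessian of phi is constant: H = [[-10, 4], [4, -8]].
det(H) = (-10)·(-8) − 4² = 64.
det(H) > 0 and tr(H) = -18 < 0, so H is negative definite and the point is a local maximum.

local maximum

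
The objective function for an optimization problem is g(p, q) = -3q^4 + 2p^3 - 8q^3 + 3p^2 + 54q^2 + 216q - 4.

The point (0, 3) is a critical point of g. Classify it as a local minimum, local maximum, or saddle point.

The mixed partial ∂²g/∂p∂q is 0, so the Hessian at any point is diag(g_pp, g_qq) = diag(6(2p + 1), 12(-3q^2 - 4q + 9)).
At (0, 3): H = diag(6, -360).
The eigenvalues have opposite signs, so H is indefinite: a saddle point.

saddle point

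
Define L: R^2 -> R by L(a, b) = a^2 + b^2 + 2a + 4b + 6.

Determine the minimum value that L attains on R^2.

L(a,b) separates as P(a) + Q(b) + 6, so its minimum is min P + min Q + 6.
P'(a) = 2a + 2 vanishes at a ∈ {-1}; Q'(b) = 2b + 4 vanishes at b ∈ {-2}.
Local minima of P (where P''>0): P(-1)=-1. Local minima of Q: Q(-2)=-4.
So the global minimum of L is P(-1) + Q(-2) + 6 = -1 − 4 + 6 = 1, attained at (-1, -2).

1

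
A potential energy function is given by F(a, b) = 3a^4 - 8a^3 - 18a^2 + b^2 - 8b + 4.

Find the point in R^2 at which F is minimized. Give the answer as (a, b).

(3, 4)

F(a,b) separates as P(a) + Q(b) + 4, so its minimum is min P + min Q + 4.
P'(a) = 12a(a - 3)(a + 1) vanishes at a ∈ {-1, 0, 3}; Q'(b) = 2b - 8 vanishes at b ∈ {4}.
Local minima of P (where P''>0): P(-1)=-7, P(3)=-135. Local minima of Q: Q(4)=-16.
So the global minimum of F is P(3) + Q(4) + 4 = -135 − 16 + 4 = -147, attained at (3, 4).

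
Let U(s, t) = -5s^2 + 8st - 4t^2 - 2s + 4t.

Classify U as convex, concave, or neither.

concave

U is quadratic, so its Hessian is the constant matrix H = [[-10, 8], [8, -8]].
det(H) = 16, tr(H) = -18.
det(H) > 0 and tr(H) < 0, so H is negative definite everywhere: concave.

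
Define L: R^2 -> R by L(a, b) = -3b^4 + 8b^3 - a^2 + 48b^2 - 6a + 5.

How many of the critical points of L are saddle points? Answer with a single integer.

1

L separates as a function of a plus a function of b, so ∇L=0 decouples.
∂L/∂a = -2(a + 3) = 0 at a ∈ {-3}; ∂L/∂b = -12b(b - 4)(b + 2) = 0 at b ∈ {-2, 0, 4}.
The Hessian is diagonal: diag(L_aa, L_bb). Second derivatives: L_aa(-3)=-2; L_bb(-2)=-144, L_bb(0)=96, L_bb(4)=-288.
Saddle points occur where the two diagonal entries have opposite signs: (-3, 0). Count: 1.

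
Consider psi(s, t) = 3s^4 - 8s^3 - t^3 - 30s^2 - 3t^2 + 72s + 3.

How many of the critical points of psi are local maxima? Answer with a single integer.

1

psi separates as a function of s plus a function of t, so ∇psi=0 decouples.
∂psi/∂s = 12(s - 3)(s - 1)(s + 2) = 0 at s ∈ {-2, 1, 3}; ∂psi/∂t = -3t(t + 2) = 0 at t ∈ {-2, 0}.
The Hessian is diagonal: diag(psi_ss, psi_tt). Second derivatives: psi_ss(-2)=180, psi_ss(1)=-72, psi_ss(3)=120; psi_tt(-2)=6, psi_tt(0)=-6.
Local maxima occur where both diagonal entries negative: (1, 0). Count: 1.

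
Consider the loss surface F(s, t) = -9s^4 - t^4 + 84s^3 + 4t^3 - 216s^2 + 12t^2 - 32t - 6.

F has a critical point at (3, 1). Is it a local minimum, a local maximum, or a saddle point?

The mixed partial ∂²F/∂s∂t is 0, so the Hessian at any point is diag(F_ss, F_tt) = diag(36(-3s^2 + 14s - 12), 12(-t^2 + 2t + 2)).
At (3, 1): H = diag(108, 36).
Both eigenvalues are positive, so H is positive definite: a local minimum.

local minimum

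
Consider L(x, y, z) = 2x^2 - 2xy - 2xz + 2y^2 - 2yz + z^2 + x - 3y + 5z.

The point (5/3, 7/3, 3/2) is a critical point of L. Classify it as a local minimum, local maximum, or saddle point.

saddle point

The Hessian is constant: H = [[4, -2, -2], [-2, 4, -2], [-2, -2, 2]].
Leading principal minors: Δ₁ = 4, Δ₂ = 12, Δ₃ = -24.
The minors fit neither the all-positive nor the alternating-sign pattern, so H is indefinite: a saddle point.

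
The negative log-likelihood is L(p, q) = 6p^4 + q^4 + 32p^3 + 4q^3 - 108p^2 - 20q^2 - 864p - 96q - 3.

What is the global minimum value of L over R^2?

-2496

L(p,q) separates as A(p) + B(q) − 3, so its minimum is min A + min B − 3.
A'(p) = 24(p - 3)(p + 3)(p + 4) vanishes at p ∈ {-4, -3, 3}; B'(q) = 4(q - 3)(q + 2)(q + 4) vanishes at q ∈ {-4, -2, 3}.
Local minima of A (where A''>0): A(-4)=1216, A(3)=-2214. Local minima of B: B(-4)=64, B(3)=-279.
So the global minimum of L is A(3) + B(3) − 3 = -2214 − 279 − 3 = -2496, attained at (3, 3).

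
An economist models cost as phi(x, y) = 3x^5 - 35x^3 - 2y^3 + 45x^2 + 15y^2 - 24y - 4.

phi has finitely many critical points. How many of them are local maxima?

2

phi separates as a function of x plus a function of y, so ∇phi=0 decouples.
∂phi/∂x = 15x(x - 2)(x - 1)(x + 3) = 0 at x ∈ {-3, 0, 1, 2}; ∂phi/∂y = -6(y - 4)(y - 1) = 0 at y ∈ {1, 4}.
The Hessian is diagonal: diag(phi_xx, phi_yy). Second derivatives: phi_xx(-3)=-900, phi_xx(0)=90, phi_xx(1)=-60, phi_xx(2)=150; phi_yy(1)=18, phi_yy(4)=-18.
Local maxima occur where both diagonal entries negative: (-3, 4), (1, 4). Count: 2.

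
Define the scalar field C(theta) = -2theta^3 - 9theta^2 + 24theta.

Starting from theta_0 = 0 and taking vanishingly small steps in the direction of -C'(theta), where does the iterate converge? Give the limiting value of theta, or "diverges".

-4

C'(theta) = -6(theta - 1)(theta + 4), so C'(0) = 24.
Gradient descent moves in the -C' direction, i.e. theta is decreasing.
The nearest critical point in that direction is theta = -4, where C'' = 30 > 0 (a local minimum). The iterate converges there.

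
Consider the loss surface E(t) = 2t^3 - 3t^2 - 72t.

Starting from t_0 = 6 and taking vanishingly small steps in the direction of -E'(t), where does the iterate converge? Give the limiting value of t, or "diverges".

E'(t) = 6(t - 4)(t + 3), so E'(6) = 108.
Gradient descent moves in the -E' direction, i.e. t is decreasing.
The nearest critical point in that direction is t = 4, where E'' = 42 > 0 (a local minimum). The iterate converges there.

4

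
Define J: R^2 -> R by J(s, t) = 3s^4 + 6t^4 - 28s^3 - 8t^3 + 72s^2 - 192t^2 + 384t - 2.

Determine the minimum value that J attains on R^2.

-2562

J(s,t) separates as P(s) + Q(t) − 2, so its minimum is min P + min Q − 2.
P'(s) = 12s(s - 4)(s - 3) vanishes at s ∈ {0, 3, 4}; Q'(t) = 24(t - 4)(t - 1)(t + 4) vanishes at t ∈ {-4, 1, 4}.
Local minima of P (where P''>0): P(0)=0, P(4)=128. Local minima of Q: Q(-4)=-2560, Q(4)=-512.
So the global minimum of J is P(0) + Q(-4) − 2 = 0 − 2560 − 2 = -2562, attained at (0, -4).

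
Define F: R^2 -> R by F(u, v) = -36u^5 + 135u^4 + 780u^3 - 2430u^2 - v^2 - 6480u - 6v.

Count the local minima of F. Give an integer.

F separates as a function of u plus a function of v, so ∇F=0 decouples.
∂F/∂u = -180(u - 4)(u - 3)(u + 1)(u + 3) = 0 at u ∈ {-3, -1, 3, 4}; ∂F/∂v = -2(v + 3) = 0 at v ∈ {-3}.
The Hessian is diagonal: diag(F_uu, F_vv). Second derivatives: F_uu(-3)=15120, F_uu(-1)=-7200, F_uu(3)=4320, F_uu(4)=-6300; F_vv(-3)=-2.
Local minima occur where both diagonal entries positive: none. Count: 0.

0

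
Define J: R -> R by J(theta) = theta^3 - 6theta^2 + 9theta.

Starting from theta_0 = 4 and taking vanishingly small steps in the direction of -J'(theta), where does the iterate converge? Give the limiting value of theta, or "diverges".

3

J'(theta) = 3(theta - 3)(theta - 1), so J'(4) = 9.
Gradient descent moves in the -J' direction, i.e. theta is decreasing.
The nearest critical point in that direction is theta = 3, where J'' = 6 > 0 (a local minimum). The iterate converges there.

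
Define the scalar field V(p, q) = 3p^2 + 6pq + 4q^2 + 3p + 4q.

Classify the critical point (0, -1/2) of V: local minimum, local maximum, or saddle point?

local minimum

The Hessian of V is constant: H = [[6, 6], [6, 8]].
det(H) = 6·8 − 6² = 12.
det(H) > 0 and tr(H) = 14 > 0, so H is positive definite and the point is a local minimum.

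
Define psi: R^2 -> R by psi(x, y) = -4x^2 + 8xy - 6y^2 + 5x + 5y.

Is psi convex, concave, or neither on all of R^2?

concave

psi is quadratic, so its Hessian is the constant matrix H = [[-8, 8], [8, -12]].
det(H) = 32, tr(H) = -20.
det(H) > 0 and tr(H) < 0, so H is negative definite everywhere: concave.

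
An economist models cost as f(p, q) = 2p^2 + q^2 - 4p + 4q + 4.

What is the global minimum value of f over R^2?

-2

f(p,q) separates as A(p) + B(q) + 4, so its minimum is min A + min B + 4.
A'(p) = 4p - 4 vanishes at p ∈ {1}; B'(q) = 2q + 4 vanishes at q ∈ {-2}.
Local minima of A (where A''>0): A(1)=-2. Local minima of B: B(-2)=-4.
So the global minimum of f is A(1) + B(-2) + 4 = -2 − 4 + 4 = -2, attained at (1, -2).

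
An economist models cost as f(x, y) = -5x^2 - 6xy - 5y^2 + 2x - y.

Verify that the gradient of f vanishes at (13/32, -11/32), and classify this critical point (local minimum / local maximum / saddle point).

local maximum

∇f = (-10x - 6y + 2, -6x - 10y - 1); substituting (13/32, -11/32) gives ∇f = (0, 0), so (13/32, -11/32) is indeed a critical point.
The Hessian of f is constant: H = [[-10, -6], [-6, -10]].
det(H) = (-10)·(-10) − (-6)² = 64.
det(H) > 0 and tr(H) = -20 < 0, so H is negative definite and the point is a local maximum.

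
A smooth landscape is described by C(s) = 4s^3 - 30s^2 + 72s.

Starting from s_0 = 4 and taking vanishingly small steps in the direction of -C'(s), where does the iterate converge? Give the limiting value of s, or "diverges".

C'(s) = 12(s - 3)(s - 2), so C'(4) = 24.
Gradient descent moves in the -C' direction, i.e. s is decreasing.
The nearest critical point in that direction is s = 3, where C'' = 12 > 0 (a local minimum). The iterate converges there.

3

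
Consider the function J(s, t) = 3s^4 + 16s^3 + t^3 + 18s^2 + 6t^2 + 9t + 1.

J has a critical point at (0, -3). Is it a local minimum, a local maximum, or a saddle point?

The mixed partial ∂²J/∂s∂t is 0, so the Hessian at any point is diag(J_ss, J_tt) = diag(12(3s^2 + 8s + 3), 6(t + 2)).
At (0, -3): H = diag(36, -6).
The eigenvalues have opposite signs, so H is indefinite: a saddle point.

saddle point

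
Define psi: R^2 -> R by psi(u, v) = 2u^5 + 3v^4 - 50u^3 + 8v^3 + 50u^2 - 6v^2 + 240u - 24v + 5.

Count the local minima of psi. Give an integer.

4

psi separates as a function of u plus a function of v, so ∇psi=0 decouples.
∂psi/∂u = 10(u - 3)(u - 2)(u + 1)(u + 4) = 0 at u ∈ {-4, -1, 2, 3}; ∂psi/∂v = 12(v - 1)(v + 1)(v + 2) = 0 at v ∈ {-2, -1, 1}.
The Hessian is diagonal: diag(psi_uu, psi_vv). Second derivatives: psi_uu(-4)=-1260, psi_uu(-1)=360, psi_uu(2)=-180, psi_uu(3)=280; psi_vv(-2)=36, psi_vv(-1)=-24, psi_vv(1)=72.
Local minima occur where both diagonal entries positive: (-1, -2), (-1, 1), (3, -2), (3, 1). Count: 4.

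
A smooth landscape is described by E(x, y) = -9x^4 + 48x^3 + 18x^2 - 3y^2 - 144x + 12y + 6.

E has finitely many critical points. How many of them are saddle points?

1

E separates as a function of x plus a function of y, so ∇E=0 decouples.
∂E/∂x = -36(x - 4)(x - 1)(x + 1) = 0 at x ∈ {-1, 1, 4}; ∂E/∂y = -6(y - 2) = 0 at y ∈ {2}.
The Hessian is diagonal: diag(E_xx, E_yy). Second derivatives: E_xx(-1)=-360, E_xx(1)=216, E_xx(4)=-540; E_yy(2)=-6.
Saddle points occur where the two diagonal entries have opposite signs: (1, 2). Count: 1.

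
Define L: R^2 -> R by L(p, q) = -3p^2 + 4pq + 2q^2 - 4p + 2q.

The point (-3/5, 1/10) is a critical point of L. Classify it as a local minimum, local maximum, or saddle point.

The Hessian of L is constant: H = [[-6, 4], [4, 4]].
det(H) = (-6)·4 − 4² = -40.
Since det(H) < 0, H is indefinite and the critical point is a saddle point.

saddle point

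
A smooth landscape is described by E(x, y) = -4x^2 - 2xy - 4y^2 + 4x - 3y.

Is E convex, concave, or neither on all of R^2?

concave

E is quadratic, so its Hessian is the constant matrix H = [[-8, -2], [-2, -8]].
det(H) = 60, tr(H) = -16.
det(H) > 0 and tr(H) < 0, so H is negative definite everywhere: concave.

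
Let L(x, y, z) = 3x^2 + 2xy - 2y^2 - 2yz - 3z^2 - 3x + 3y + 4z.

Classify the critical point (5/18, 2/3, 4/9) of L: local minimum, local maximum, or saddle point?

saddle point

The Hessian is constant: H = [[6, 2, 0], [2, -4, -2], [0, -2, -6]].
Leading principal minors: Δ₁ = 6, Δ₂ = -28, Δ₃ = 144.
The minors fit neither the all-positive nor the alternating-sign pattern, so H is indefinite: a saddle point.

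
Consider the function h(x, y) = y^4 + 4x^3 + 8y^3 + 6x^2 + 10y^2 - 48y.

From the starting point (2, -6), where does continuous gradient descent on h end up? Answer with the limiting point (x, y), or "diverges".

(0, -4)

h is separable, so gradient descent decouples: x follows -∂h/∂x, y follows -∂h/∂y.
∂h/∂x = 12x(x + 1); at x=2 this is 72, so x decreases.
∂h/∂y = 4(y - 1)(y + 3)(y + 4); at y=-6 this is -168, so y increases.
x converges to its nearest critical value 0 (a local min of the x-part); y converges to -4. The iterate converges to (0, -4).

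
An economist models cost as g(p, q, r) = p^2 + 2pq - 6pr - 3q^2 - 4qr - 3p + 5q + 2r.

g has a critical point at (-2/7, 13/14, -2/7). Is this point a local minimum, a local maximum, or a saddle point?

The Hessian is constant: H = [[2, 2, -6], [2, -6, -4], [-6, -4, 0]].
Leading principal minors: Δ₁ = 2, Δ₂ = -16, Δ₃ = 280.
The minors fit neither the all-positive nor the alternating-sign pattern, so H is indefinite: a saddle point.

saddle point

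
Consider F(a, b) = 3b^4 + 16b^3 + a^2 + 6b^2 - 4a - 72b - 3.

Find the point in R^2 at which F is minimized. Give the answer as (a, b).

F(a,b) separates as P(a) + Q(b) − 3, so its minimum is min P + min Q − 3.
P'(a) = 2a - 4 vanishes at a ∈ {2}; Q'(b) = 12(b - 1)(b + 2)(b + 3) vanishes at b ∈ {-3, -2, 1}.
Local minima of P (where P''>0): P(2)=-4. Local minima of Q: Q(-3)=81, Q(1)=-47.
So the global minimum of F is P(2) + Q(1) − 3 = -4 − 47 − 3 = -54, attained at (2, 1).

(2, 1)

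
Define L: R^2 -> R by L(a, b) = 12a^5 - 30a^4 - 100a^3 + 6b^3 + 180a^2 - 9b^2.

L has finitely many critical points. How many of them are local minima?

L separates as a function of a plus a function of b, so ∇L=0 decouples.
∂L/∂a = 60a(a - 3)(a - 1)(a + 2) = 0 at a ∈ {-2, 0, 1, 3}; ∂L/∂b = 18b(b - 1) = 0 at b ∈ {0, 1}.
The Hessian is diagonal: diag(L_aa, L_bb). Second derivatives: L_aa(-2)=-1800, L_aa(0)=360, L_aa(1)=-360, L_aa(3)=1800; L_bb(0)=-18, L_bb(1)=18.
Local minima occur where both diagonal entries positive: (0, 1), (3, 1). Count: 2.

2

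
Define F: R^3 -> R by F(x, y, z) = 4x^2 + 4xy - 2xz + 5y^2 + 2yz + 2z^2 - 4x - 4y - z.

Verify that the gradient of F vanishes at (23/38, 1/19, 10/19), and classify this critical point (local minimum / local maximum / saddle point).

∇F = (8x + 4y - 2z - 4, 4x + 10y + 2z - 4, -2x + 2y + 4z - 1); substituting (23/38, 1/19, 10/19) gives ∇F = (0, 0, 0), so (23/38, 1/19, 10/19) is indeed a critical point.
The Hessian is constant: H = [[8, 4, -2], [4, 10, 2], [-2, 2, 4]].
Leading principal minors: Δ₁ = 8, Δ₂ = 64, Δ₃ = 152.
All leading minors are positive, so H is positive definite: a local minimum.

local minimum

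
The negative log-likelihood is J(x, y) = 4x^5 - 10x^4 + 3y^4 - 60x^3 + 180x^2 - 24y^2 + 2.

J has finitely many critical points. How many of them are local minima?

J separates as a function of x plus a function of y, so ∇J=0 decouples.
∂J/∂x = 20x(x - 3)(x - 2)(x + 3) = 0 at x ∈ {-3, 0, 2, 3}; ∂J/∂y = 12y(y - 2)(y + 2) = 0 at y ∈ {-2, 0, 2}.
The Hessian is diagonal: diag(J_xx, J_yy). Second derivatives: J_xx(-3)=-1800, J_xx(0)=360, J_xx(2)=-200, J_xx(3)=360; J_yy(-2)=96, J_yy(0)=-48, J_yy(2)=96.
Local minima occur where both diagonal entries positive: (0, -2), (0, 2), (3, -2), (3, 2). Count: 4.

4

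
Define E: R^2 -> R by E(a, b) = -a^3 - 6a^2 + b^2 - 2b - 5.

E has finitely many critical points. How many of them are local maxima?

0

E separates as a function of a plus a function of b, so ∇E=0 decouples.
∂E/∂a = -3a(a + 4) = 0 at a ∈ {-4, 0}; ∂E/∂b = 2(b - 1) = 0 at b ∈ {1}.
The Hessian is diagonal: diag(E_aa, E_bb). Second derivatives: E_aa(-4)=12, E_aa(0)=-12; E_bb(1)=2.
Local maxima occur where both diagonal entries negative: none. Count: 0.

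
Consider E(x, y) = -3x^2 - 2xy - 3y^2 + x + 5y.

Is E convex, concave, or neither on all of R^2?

concave

E is quadratic, so its Hessian is the constant matrix H = [[-6, -2], [-2, -6]].
det(H) = 32, tr(H) = -12.
det(H) > 0 and tr(H) < 0, so H is negative definite everywhere: concave.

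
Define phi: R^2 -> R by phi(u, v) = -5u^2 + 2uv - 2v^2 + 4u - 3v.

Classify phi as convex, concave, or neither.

concave

phi is quadratic, so its Hessian is the constant matrix H = [[-10, 2], [2, -4]].
det(H) = 36, tr(H) = -14.
det(H) > 0 and tr(H) < 0, so H is negative definite everywhere: concave.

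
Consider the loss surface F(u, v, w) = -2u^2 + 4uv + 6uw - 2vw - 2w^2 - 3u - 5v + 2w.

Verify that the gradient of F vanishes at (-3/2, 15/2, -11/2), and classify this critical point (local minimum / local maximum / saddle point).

saddle point

∇F = (-4u + 4v + 6w - 3, 4u - 2w - 5, 6u - 2v - 4w + 2); substituting (-3/2, 15/2, -11/2) gives ∇F = (0, 0, 0), so (-3/2, 15/2, -11/2) is indeed a critical point.
The Hessian is constant: H = [[-4, 4, 6], [4, 0, -2], [6, -2, -4]].
Leading principal minors: Δ₁ = -4, Δ₂ = -16, Δ₃ = -16.
The minors fit neither the all-positive nor the alternating-sign pattern, so H is indefinite: a saddle point.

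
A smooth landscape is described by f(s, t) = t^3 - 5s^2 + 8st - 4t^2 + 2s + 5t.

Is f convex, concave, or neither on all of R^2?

neither

The term t^3 is cubic, so the Hessian is not constant.
∂²f/∂t² = 6t - 8, which takes both signs as t varies (negative for sufficiently negative t). A diagonal entry of the Hessian changing sign means the Hessian is neither positive- nor negative-semidefinite on all of R^2.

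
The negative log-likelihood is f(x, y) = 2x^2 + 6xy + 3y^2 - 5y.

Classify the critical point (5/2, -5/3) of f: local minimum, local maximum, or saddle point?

saddle point

The Hessian of f is constant: H = [[4, 6], [6, 6]].
det(H) = 4·6 − 6² = -12.
Since det(H) < 0, H is indefinite and the critical point is a saddle point.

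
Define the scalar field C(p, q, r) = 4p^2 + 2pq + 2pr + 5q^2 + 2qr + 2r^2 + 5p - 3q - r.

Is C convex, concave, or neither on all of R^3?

convex

C is quadratic, so its Hessian is the constant matrix H = [[8, 2, 2], [2, 10, 2], [2, 2, 4]].
Leading principal minors: 8, 76, 248.
All positive ⇒ H ≻ 0 ⇒ convex.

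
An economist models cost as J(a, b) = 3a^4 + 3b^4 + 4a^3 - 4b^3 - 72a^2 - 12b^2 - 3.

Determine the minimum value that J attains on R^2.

-675

J(a,b) separates as P(a) + Q(b) − 3, so its minimum is min P + min Q − 3.
P'(a) = 12a(a - 3)(a + 4) vanishes at a ∈ {-4, 0, 3}; Q'(b) = 12b(b - 2)(b + 1) vanishes at b ∈ {-1, 0, 2}.
Local minima of P (where P''>0): P(-4)=-640, P(3)=-297. Local minima of Q: Q(-1)=-5, Q(2)=-32.
So the global minimum of J is P(-4) + Q(2) − 3 = -640 − 32 − 3 = -675, attained at (-4, 2).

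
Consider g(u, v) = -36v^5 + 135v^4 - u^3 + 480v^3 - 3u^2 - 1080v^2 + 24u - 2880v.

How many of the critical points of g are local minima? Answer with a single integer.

g separates as a function of u plus a function of v, so ∇g=0 decouples.
∂g/∂u = -3(u - 2)(u + 4) = 0 at u ∈ {-4, 2}; ∂g/∂v = -180(v - 4)(v - 2)(v + 1)(v + 2) = 0 at v ∈ {-2, -1, 2, 4}.
The Hessian is diagonal: diag(g_uu, g_vv). Second derivatives: g_uu(-4)=18, g_uu(2)=-18; g_vv(-2)=4320, g_vv(-1)=-2700, g_vv(2)=4320, g_vv(4)=-10800.
Local minima occur where both diagonal entries positive: (-4, -2), (-4, 2). Count: 2.

2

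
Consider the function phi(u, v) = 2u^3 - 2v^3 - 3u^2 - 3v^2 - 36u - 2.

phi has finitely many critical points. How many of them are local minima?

phi separates as a function of u plus a function of v, so ∇phi=0 decouples.
∂phi/∂u = 6(u - 3)(u + 2) = 0 at u ∈ {-2, 3}; ∂phi/∂v = -6v(v + 1) = 0 at v ∈ {-1, 0}.
The Hessian is diagonal: diag(phi_uu, phi_vv). Second derivatives: phi_uu(-2)=-30, phi_uu(3)=30; phi_vv(-1)=6, phi_vv(0)=-6.
Local minima occur where both diagonal entries positive: (3, -1). Count: 1.

1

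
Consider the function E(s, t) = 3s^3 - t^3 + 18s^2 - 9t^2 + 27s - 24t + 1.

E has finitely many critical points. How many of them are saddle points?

E separates as a function of s plus a function of t, so ∇E=0 decouples.
∂E/∂s = 9(s + 1)(s + 3) = 0 at s ∈ {-3, -1}; ∂E/∂t = -3(t + 2)(t + 4) = 0 at t ∈ {-4, -2}.
The Hessian is diagonal: diag(E_ss, E_tt). Second derivatives: E_ss(-3)=-18, E_ss(-1)=18; E_tt(-4)=6, E_tt(-2)=-6.
Saddle points occur where the two diagonal entries have opposite signs: (-3, -4), (-1, -2). Count: 2.

2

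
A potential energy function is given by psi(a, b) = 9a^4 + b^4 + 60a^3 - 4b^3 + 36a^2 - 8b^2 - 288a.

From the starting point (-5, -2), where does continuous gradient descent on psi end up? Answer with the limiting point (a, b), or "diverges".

(-4, -1)

psi is separable, so gradient descent decouples: a follows -∂psi/∂a, b follows -∂psi/∂b.
∂psi/∂a = 36(a - 1)(a + 2)(a + 4); at a=-5 this is -648, so a increases.
∂psi/∂b = 4b(b - 4)(b + 1); at b=-2 this is -48, so b increases.
a converges to its nearest critical value -4 (a local min of the a-part); b converges to -1. The iterate converges to (-4, -1).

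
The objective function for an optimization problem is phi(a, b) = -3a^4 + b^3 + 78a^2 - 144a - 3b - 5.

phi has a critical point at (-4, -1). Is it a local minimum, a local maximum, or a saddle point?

local maximum

The mixed partial ∂²phi/∂a∂b is 0, so the Hessian at any point is diag(phi_aa, phi_bb) = diag(12(-3a^2 + 13), 6b).
At (-4, -1): H = diag(-420, -6).
Both eigenvalues are negative, so H is negative definite: a local maximum.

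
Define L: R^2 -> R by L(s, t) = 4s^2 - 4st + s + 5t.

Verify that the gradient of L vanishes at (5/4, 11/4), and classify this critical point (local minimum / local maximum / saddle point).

∇L = (8s - 4t + 1, -4s + 5); substituting (5/4, 11/4) gives ∇L = (0, 0), so (5/4, 11/4) is indeed a critical point.
The Hessian of L is constant: H = [[8, -4], [-4, 0]].
det(H) = 8·0 − (-4)² = -16.
Since det(H) < 0, H is indefinite and the critical point is a saddle point.

saddle point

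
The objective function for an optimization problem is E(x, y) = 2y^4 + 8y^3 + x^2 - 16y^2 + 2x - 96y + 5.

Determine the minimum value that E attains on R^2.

-156

E(x,y) separates as P(x) + Q(y) + 5, so its minimum is min P + min Q + 5.
P'(x) = 2x + 2 vanishes at x ∈ {-1}; Q'(y) = 8(y - 2)(y + 2)(y + 3) vanishes at y ∈ {-3, -2, 2}.
Local minima of P (where P''>0): P(-1)=-1. Local minima of Q: Q(-3)=90, Q(2)=-160.
So the global minimum of E is P(-1) + Q(2) + 5 = -1 − 160 + 5 = -156, attained at (-1, 2).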